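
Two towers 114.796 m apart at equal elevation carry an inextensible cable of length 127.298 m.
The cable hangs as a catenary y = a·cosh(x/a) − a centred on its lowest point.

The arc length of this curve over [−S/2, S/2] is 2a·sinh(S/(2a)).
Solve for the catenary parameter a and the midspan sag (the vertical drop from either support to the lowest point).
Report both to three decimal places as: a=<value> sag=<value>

a=72.138 sag=24.065

seed: a₀ = √(S³/(24(L−S))) = √(114.796³/(24·12.502)) = 71.005954
iter 1: u=0.808355  f(a)=+4.149e-01  f'(a)=-3.757e-01  a ← 71.005954 − (+4.149e-01/-3.757e-01) = 72.110250
iter 2: u=0.795976  f(a)=+9.877e-03  f'(a)=-3.580e-01  a ← 72.110250 − (+9.877e-03/-3.580e-01) = 72.137839
iter 3: u=0.795671  f(a)=+5.900e-06  f'(a)=-3.576e-01  a ← 72.137839 − (+5.900e-06/-3.576e-01) = 72.137855
iter 4: u=0.795671  f(a)=+2.117e-12  f'(a)=-3.576e-01  a ← 72.137855 − (+2.117e-12/-3.576e-01) = 72.137855
converged: |Δa| < 1e-12 after 4 iterations
sag = a·(cosh(S/(2a)) − 1) = 72.137855·(cosh(0.795671) − 1) = 24.065395
T_max/T_min = cosh(S/(2a)) = 1.333603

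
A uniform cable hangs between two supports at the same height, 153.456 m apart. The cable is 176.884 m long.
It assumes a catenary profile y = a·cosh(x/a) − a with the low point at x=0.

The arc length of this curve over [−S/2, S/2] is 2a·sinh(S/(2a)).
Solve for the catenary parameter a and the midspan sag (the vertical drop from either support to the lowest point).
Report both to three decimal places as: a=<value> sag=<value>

seed: a₀ = √(S³/(24(L−S))) = √(153.456³/(24·23.428)) = 80.168283
iter 1: u=0.957087  f(a)=+1.097e+00  f'(a)=-6.398e-01  a ← 80.168283 − (+1.097e+00/-6.398e-01) = 81.882473
iter 2: u=0.937050  f(a)=+3.616e-02  f'(a)=-5.982e-01  a ← 81.882473 − (+3.616e-02/-5.982e-01) = 81.942924
iter 3: u=0.936359  f(a)=+4.229e-05  f'(a)=-5.968e-01  a ← 81.942924 − (+4.229e-05/-5.968e-01) = 81.942994
iter 4: u=0.936358  f(a)=+5.804e-11  f'(a)=-5.968e-01  a ← 81.942994 − (+5.804e-11/-5.968e-01) = 81.942994
iter 5: u=0.936358  f(a)=-2.842e-14  f'(a)=-5.968e-01  a ← 81.942994 − (-2.842e-14/-5.968e-01) = 81.942994
converged: |Δa| < 1e-12 after 5 iterations
sag = a·(cosh(S/(2a)) − 1) = 81.942994·(cosh(0.936358) − 1) = 38.625002
T_max/T_min = cosh(S/(2a)) = 1.471364

a=81.943 sag=38.625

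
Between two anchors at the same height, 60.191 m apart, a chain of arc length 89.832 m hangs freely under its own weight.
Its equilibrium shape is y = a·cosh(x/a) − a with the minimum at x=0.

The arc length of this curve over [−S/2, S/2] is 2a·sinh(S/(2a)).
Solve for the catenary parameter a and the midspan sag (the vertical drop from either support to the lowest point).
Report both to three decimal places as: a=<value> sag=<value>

a=18.678 sag=29.967

seed: a₀ = √(S³/(24(L−S))) = √(60.191³/(24·29.641)) = 17.508353
iter 1: u=1.718922  f(a)=+4.700e+00  f'(a)=-4.498e+00  a ← 17.508353 − (+4.700e+00/-4.498e+00) = 18.553295
iter 2: u=1.622111  f(a)=+4.536e-01  f'(a)=-3.668e+00  a ← 18.553295 − (+4.536e-01/-3.668e+00) = 18.676969
iter 3: u=1.611370  f(a)=+5.223e-03  f'(a)=-3.584e+00  a ← 18.676969 − (+5.223e-03/-3.584e+00) = 18.678427
iter 4: u=1.611244  f(a)=+7.099e-07  f'(a)=-3.583e+00  a ← 18.678427 − (+7.099e-07/-3.583e+00) = 18.678427
iter 5: u=1.611244  f(a)=+1.421e-14  f'(a)=-3.583e+00  a ← 18.678427 − (+1.421e-14/-3.583e+00) = 18.678427
converged: |Δa| < 1e-12 after 5 iterations
sag = a·(cosh(S/(2a)) − 1) = 18.678427·(cosh(1.611244) − 1) = 29.966518
T_max/T_min = cosh(S/(2a)) = 2.604338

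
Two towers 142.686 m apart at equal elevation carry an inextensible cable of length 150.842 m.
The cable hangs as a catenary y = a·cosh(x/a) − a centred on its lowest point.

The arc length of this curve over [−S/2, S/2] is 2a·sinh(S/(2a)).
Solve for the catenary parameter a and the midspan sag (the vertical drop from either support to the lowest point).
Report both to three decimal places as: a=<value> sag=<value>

a=122.854 sag=21.304

seed: a₀ = √(S³/(24(L−S))) = √(142.686³/(24·8.156)) = 121.822586
iter 1: u=0.585630  f(a)=+1.410e-01  f'(a)=-1.385e-01  a ← 121.822586 − (+1.410e-01/-1.385e-01) = 122.840337
iter 2: u=0.580778  f(a)=+1.787e-03  f'(a)=-1.351e-01  a ← 122.840337 − (+1.787e-03/-1.351e-01) = 122.853565
iter 3: u=0.580716  f(a)=+2.950e-07  f'(a)=-1.350e-01  a ← 122.853565 − (+2.950e-07/-1.350e-01) = 122.853567
iter 4: u=0.580716  f(a)=+0.000e+00  f'(a)=-1.350e-01  a ← 122.853567 − (+0.000e+00/-1.350e-01) = 122.853567
converged: |Δa| < 1e-12 after 4 iterations
sag = a·(cosh(S/(2a)) − 1) = 122.853567·(cosh(0.580716) − 1) = 21.303730
T_max/T_min = cosh(S/(2a)) = 1.173407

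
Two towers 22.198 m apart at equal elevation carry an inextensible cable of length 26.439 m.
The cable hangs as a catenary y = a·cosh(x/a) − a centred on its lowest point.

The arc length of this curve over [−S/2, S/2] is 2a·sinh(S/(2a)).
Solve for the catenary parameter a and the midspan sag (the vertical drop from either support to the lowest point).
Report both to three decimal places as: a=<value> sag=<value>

a=10.651 sag=6.325

seed: a₀ = √(S³/(24(L−S))) = √(22.198³/(24·4.241)) = 10.366473
iter 1: u=1.070663  f(a)=+2.498e-01  f'(a)=-9.159e-01  a ← 10.366473 − (+2.498e-01/-9.159e-01) = 10.639221
iter 2: u=1.043216  f(a)=+1.020e-02  f'(a)=-8.425e-01  a ← 10.639221 − (+1.020e-02/-8.425e-01) = 10.651326
iter 3: u=1.042030  f(a)=+1.860e-05  f'(a)=-8.395e-01  a ← 10.651326 − (+1.860e-05/-8.395e-01) = 10.651348
iter 4: u=1.042028  f(a)=+6.212e-11  f'(a)=-8.394e-01  a ← 10.651348 − (+6.212e-11/-8.394e-01) = 10.651348
iter 5: u=1.042028  f(a)=+0.000e+00  f'(a)=-8.394e-01  a ← 10.651348 − (+0.000e+00/-8.394e-01) = 10.651348
converged: |Δa| < 1e-12 after 5 iterations
sag = a·(cosh(S/(2a)) − 1) = 10.651348·(cosh(1.042028) − 1) = 6.325295
T_max/T_min = cosh(S/(2a)) = 1.593849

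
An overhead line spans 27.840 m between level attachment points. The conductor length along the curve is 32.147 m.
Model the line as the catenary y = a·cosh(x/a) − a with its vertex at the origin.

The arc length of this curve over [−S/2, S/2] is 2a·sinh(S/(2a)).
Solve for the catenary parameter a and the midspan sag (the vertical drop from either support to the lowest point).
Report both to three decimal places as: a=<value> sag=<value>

a=14.772 sag=7.058

seed: a₀ = √(S³/(24(L−S))) = √(27.840³/(24·4.307)) = 14.448102
iter 1: u=0.963448  f(a)=+2.044e-01  f'(a)=-6.534e-01  a ← 14.448102 − (+2.044e-01/-6.534e-01) = 14.760876
iter 2: u=0.943033  f(a)=+6.825e-03  f'(a)=-6.104e-01  a ← 14.760876 − (+6.825e-03/-6.104e-01) = 14.772057
iter 3: u=0.942320  f(a)=+8.194e-06  f'(a)=-6.090e-01  a ← 14.772057 − (+8.194e-06/-6.090e-01) = 14.772070
iter 4: u=0.942319  f(a)=+1.184e-11  f'(a)=-6.090e-01  a ← 14.772070 − (+1.184e-11/-6.090e-01) = 14.772070
iter 5: u=0.942319  f(a)=-7.105e-15  f'(a)=-6.090e-01  a ← 14.772070 − (-7.105e-15/-6.090e-01) = 14.772070
converged: |Δa| < 1e-12 after 5 iterations
sag = a·(cosh(S/(2a)) − 1) = 14.772070·(cosh(0.942319) − 1) = 7.058447
T_max/T_min = cosh(S/(2a)) = 1.477824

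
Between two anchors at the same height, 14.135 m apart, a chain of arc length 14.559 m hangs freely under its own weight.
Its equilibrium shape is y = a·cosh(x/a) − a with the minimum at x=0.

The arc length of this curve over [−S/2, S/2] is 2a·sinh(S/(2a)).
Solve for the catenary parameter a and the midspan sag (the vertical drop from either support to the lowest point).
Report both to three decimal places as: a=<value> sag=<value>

a=16.734 sag=1.515

seed: a₀ = √(S³/(24(L−S))) = √(14.135³/(24·0.424)) = 16.659239
iter 1: u=0.424239  f(a)=+3.832e-03  f'(a)=-5.182e-02  a ← 16.659239 − (+3.832e-03/-5.182e-02) = 16.733180
iter 2: u=0.422364  f(a)=+2.566e-05  f'(a)=-5.113e-02  a ← 16.733180 − (+2.566e-05/-5.113e-02) = 16.733682
iter 3: u=0.422352  f(a)=+1.168e-09  f'(a)=-5.113e-02  a ← 16.733682 − (+1.168e-09/-5.113e-02) = 16.733682
iter 4: u=0.422352  f(a)=+0.000e+00  f'(a)=-5.113e-02  a ← 16.733682 − (+0.000e+00/-5.113e-02) = 16.733682
converged: |Δa| < 1e-12 after 4 iterations
sag = a·(cosh(S/(2a)) − 1) = 16.733682·(cosh(0.422352) − 1) = 1.514804
T_max/T_min = cosh(S/(2a)) = 1.090524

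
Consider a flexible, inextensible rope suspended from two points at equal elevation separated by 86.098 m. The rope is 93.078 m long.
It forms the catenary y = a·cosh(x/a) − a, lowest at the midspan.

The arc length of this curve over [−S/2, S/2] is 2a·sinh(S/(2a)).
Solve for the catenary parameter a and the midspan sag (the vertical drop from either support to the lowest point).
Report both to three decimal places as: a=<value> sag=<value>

seed: a₀ = √(S³/(24(L−S))) = √(86.098³/(24·6.980)) = 61.724313
iter 1: u=0.697440  f(a)=+1.717e-01  f'(a)=-2.374e-01  a ← 61.724313 − (+1.717e-01/-2.374e-01) = 62.447855
iter 2: u=0.689359  f(a)=+3.066e-03  f'(a)=-2.290e-01  a ← 62.447855 − (+3.066e-03/-2.290e-01) = 62.461249
iter 3: u=0.689211  f(a)=+1.017e-06  f'(a)=-2.288e-01  a ← 62.461249 − (+1.017e-06/-2.288e-01) = 62.461253
iter 4: u=0.689211  f(a)=+9.948e-14  f'(a)=-2.288e-01  a ← 62.461253 − (+9.948e-14/-2.288e-01) = 62.461253
converged: |Δa| < 1e-12 after 4 iterations
sag = a·(cosh(S/(2a)) − 1) = 62.461253·(cosh(0.689211) − 1) = 15.431536
T_max/T_min = cosh(S/(2a)) = 1.247058

a=62.461 sag=15.432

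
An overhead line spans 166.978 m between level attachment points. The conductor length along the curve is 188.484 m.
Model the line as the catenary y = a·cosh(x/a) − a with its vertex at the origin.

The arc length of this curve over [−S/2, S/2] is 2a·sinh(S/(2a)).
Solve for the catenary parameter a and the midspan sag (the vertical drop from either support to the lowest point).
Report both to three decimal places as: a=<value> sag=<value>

a=96.756 sag=38.312

seed: a₀ = √(S³/(24(L−S))) = √(166.978³/(24·21.506)) = 94.973718
iter 1: u=0.879075  f(a)=+8.464e-01  f'(a)=-4.889e-01  a ← 94.973718 − (+8.464e-01/-4.889e-01) = 96.705125
iter 2: u=0.863336  f(a)=+2.370e-02  f'(a)=-4.618e-01  a ← 96.705125 − (+2.370e-02/-4.618e-01) = 96.756444
iter 3: u=0.862878  f(a)=+1.977e-05  f'(a)=-4.611e-01  a ← 96.756444 − (+1.977e-05/-4.611e-01) = 96.756487
iter 4: u=0.862878  f(a)=+1.378e-11  f'(a)=-4.611e-01  a ← 96.756487 − (+1.378e-11/-4.611e-01) = 96.756487
converged: |Δa| < 1e-12 after 4 iterations
sag = a·(cosh(S/(2a)) − 1) = 96.756487·(cosh(0.862878) − 1) = 38.311542
T_max/T_min = cosh(S/(2a)) = 1.395958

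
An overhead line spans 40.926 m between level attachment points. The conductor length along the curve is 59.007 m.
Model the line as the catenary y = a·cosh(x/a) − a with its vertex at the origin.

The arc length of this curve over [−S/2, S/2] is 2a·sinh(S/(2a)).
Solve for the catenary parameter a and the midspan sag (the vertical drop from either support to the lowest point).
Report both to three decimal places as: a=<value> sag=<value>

a=13.329 sag=19.046

seed: a₀ = √(S³/(24(L−S))) = √(40.926³/(24·18.081)) = 12.568461
iter 1: u=1.628123  f(a)=+2.553e+00  f'(a)=-3.716e+00  a ← 12.568461 − (+2.553e+00/-3.716e+00) = 13.255644
iter 2: u=1.543720  f(a)=+2.244e-01  f'(a)=-3.089e+00  a ← 13.255644 − (+2.244e-01/-3.089e+00) = 13.328280
iter 3: u=1.535307  f(a)=+2.101e-03  f'(a)=-3.031e+00  a ← 13.328280 − (+2.101e-03/-3.031e+00) = 13.328973
iter 4: u=1.535227  f(a)=+1.881e-07  f'(a)=-3.031e+00  a ← 13.328973 − (+1.881e-07/-3.031e+00) = 13.328973
iter 5: u=1.535227  f(a)=+0.000e+00  f'(a)=-3.031e+00  a ← 13.328973 − (+0.000e+00/-3.031e+00) = 13.328973
converged: |Δa| < 1e-12 after 5 iterations
sag = a·(cosh(S/(2a)) − 1) = 13.328973·(cosh(1.535227) − 1) = 19.045678
T_max/T_min = cosh(S/(2a)) = 2.428893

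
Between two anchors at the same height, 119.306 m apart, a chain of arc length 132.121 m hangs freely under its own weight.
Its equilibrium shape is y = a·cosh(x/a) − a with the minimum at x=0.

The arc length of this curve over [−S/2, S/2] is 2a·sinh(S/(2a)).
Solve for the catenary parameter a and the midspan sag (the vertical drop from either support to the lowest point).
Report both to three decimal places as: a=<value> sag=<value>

seed: a₀ = √(S³/(24(L−S))) = √(119.306³/(24·12.815)) = 74.306790
iter 1: u=0.802793  f(a)=+4.193e-01  f'(a)=-3.677e-01  a ← 74.306790 − (+4.193e-01/-3.677e-01) = 75.447335
iter 2: u=0.790657  f(a)=+9.850e-03  f'(a)=-3.506e-01  a ← 75.447335 − (+9.850e-03/-3.506e-01) = 75.475431
iter 3: u=0.790363  f(a)=+5.724e-06  f'(a)=-3.502e-01  a ← 75.475431 − (+5.724e-06/-3.502e-01) = 75.475448
iter 4: u=0.790363  f(a)=+1.933e-12  f'(a)=-3.502e-01  a ← 75.475448 − (+1.933e-12/-3.502e-01) = 75.475448
converged: |Δa| < 1e-12 after 4 iterations
sag = a·(cosh(S/(2a)) − 1) = 75.475448·(cosh(0.790363) − 1) = 24.826760
T_max/T_min = cosh(S/(2a)) = 1.328938

a=75.475 sag=24.827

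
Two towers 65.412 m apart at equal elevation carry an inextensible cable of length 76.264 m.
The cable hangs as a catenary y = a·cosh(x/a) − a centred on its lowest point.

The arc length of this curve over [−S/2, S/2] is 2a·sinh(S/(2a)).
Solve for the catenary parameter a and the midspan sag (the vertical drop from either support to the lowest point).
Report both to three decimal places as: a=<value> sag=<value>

a=33.568 sag=17.234

seed: a₀ = √(S³/(24(L−S))) = √(65.412³/(24·10.852)) = 32.781259
iter 1: u=0.997704  f(a)=+5.531e-01  f'(a)=-7.304e-01  a ← 32.781259 − (+5.531e-01/-7.304e-01) = 33.538526
iter 2: u=0.975177  f(a)=+1.975e-02  f'(a)=-6.791e-01  a ← 33.538526 − (+1.975e-02/-6.791e-01) = 33.567604
iter 3: u=0.974332  f(a)=+2.723e-05  f'(a)=-6.772e-01  a ← 33.567604 − (+2.723e-05/-6.772e-01) = 33.567644
iter 4: u=0.974331  f(a)=+5.195e-11  f'(a)=-6.772e-01  a ← 33.567644 − (+5.195e-11/-6.772e-01) = 33.567644
iter 5: u=0.974331  f(a)=-2.842e-14  f'(a)=-6.772e-01  a ← 33.567644 − (-2.842e-14/-6.772e-01) = 33.567644
converged: |Δa| < 1e-12 after 5 iterations
sag = a·(cosh(S/(2a)) − 1) = 33.567644·(cosh(0.974331) − 1) = 17.234287
T_max/T_min = cosh(S/(2a)) = 1.513420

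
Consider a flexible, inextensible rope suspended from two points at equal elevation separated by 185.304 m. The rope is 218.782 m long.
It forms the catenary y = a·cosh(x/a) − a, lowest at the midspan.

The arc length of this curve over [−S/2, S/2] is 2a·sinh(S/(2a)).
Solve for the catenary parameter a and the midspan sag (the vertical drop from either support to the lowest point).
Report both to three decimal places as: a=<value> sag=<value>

a=91.308 sag=51.183

seed: a₀ = √(S³/(24(L−S))) = √(185.304³/(24·33.478)) = 88.990125
iter 1: u=1.041149  f(a)=+1.862e+00  f'(a)=-8.372e-01  a ← 88.990125 − (+1.862e+00/-8.372e-01) = 91.214305
iter 2: u=1.015762  f(a)=+7.209e-02  f'(a)=-7.735e-01  a ← 91.214305 − (+7.209e-02/-7.735e-01) = 91.307511
iter 3: u=1.014725  f(a)=+1.177e-04  f'(a)=-7.710e-01  a ← 91.307511 − (+1.177e-04/-7.710e-01) = 91.307664
iter 4: u=1.014723  f(a)=+3.150e-10  f'(a)=-7.710e-01  a ← 91.307664 − (+3.150e-10/-7.710e-01) = 91.307664
iter 5: u=1.014723  f(a)=+0.000e+00  f'(a)=-7.710e-01  a ← 91.307664 − (+0.000e+00/-7.710e-01) = 91.307664
converged: |Δa| < 1e-12 after 5 iterations
sag = a·(cosh(S/(2a)) − 1) = 91.307664·(cosh(1.014723) − 1) = 51.182618
T_max/T_min = cosh(S/(2a)) = 1.560551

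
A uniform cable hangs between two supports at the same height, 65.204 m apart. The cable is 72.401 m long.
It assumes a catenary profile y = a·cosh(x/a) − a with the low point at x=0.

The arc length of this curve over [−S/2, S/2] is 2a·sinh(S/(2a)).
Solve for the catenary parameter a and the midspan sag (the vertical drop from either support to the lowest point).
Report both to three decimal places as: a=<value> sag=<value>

a=40.709 sag=13.768

seed: a₀ = √(S³/(24(L−S))) = √(65.204³/(24·7.197)) = 40.061756
iter 1: u=0.813794  f(a)=+2.421e-01  f'(a)=-3.837e-01  a ← 40.061756 − (+2.421e-01/-3.837e-01) = 40.692802
iter 2: u=0.801174  f(a)=+5.839e-03  f'(a)=-3.654e-01  a ← 40.692802 − (+5.839e-03/-3.654e-01) = 40.708784
iter 3: u=0.800859  f(a)=+3.583e-06  f'(a)=-3.649e-01  a ← 40.708784 − (+3.583e-06/-3.649e-01) = 40.708794
iter 4: u=0.800859  f(a)=+1.350e-12  f'(a)=-3.649e-01  a ← 40.708794 − (+1.350e-12/-3.649e-01) = 40.708794
converged: |Δa| < 1e-12 after 4 iterations
sag = a·(cosh(S/(2a)) − 1) = 40.708794·(cosh(0.800859) − 1) = 13.767642
T_max/T_min = cosh(S/(2a)) = 1.338198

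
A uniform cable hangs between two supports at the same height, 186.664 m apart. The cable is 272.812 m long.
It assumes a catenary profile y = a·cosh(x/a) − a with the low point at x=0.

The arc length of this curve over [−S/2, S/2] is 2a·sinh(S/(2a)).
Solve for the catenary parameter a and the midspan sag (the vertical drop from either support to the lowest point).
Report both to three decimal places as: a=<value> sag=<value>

seed: a₀ = √(S³/(24(L−S))) = √(186.664³/(24·86.148)) = 56.087054
iter 1: u=1.664056  f(a)=+1.274e+01  f'(a)=-4.011e+00  a ← 56.087054 − (+1.274e+01/-4.011e+00) = 59.264427
iter 2: u=1.574840  f(a)=+1.163e+00  f'(a)=-3.310e+00  a ← 59.264427 − (+1.163e+00/-3.310e+00) = 59.615904
iter 3: u=1.565555  f(a)=+1.184e-02  f'(a)=-3.242e+00  a ← 59.615904 − (+1.184e-02/-3.242e+00) = 59.619555
iter 4: u=1.565460  f(a)=+1.254e-06  f'(a)=-3.242e+00  a ← 59.619555 − (+1.254e-06/-3.242e+00) = 59.619556
iter 5: u=1.565460  f(a)=+0.000e+00  f'(a)=-3.242e+00  a ← 59.619556 − (+0.000e+00/-3.242e+00) = 59.619556
converged: |Δa| < 1e-12 after 5 iterations
sag = a·(cosh(S/(2a)) − 1) = 59.619556·(cosh(1.565460) − 1) = 89.246452
T_max/T_min = cosh(S/(2a)) = 2.496933

a=59.620 sag=89.246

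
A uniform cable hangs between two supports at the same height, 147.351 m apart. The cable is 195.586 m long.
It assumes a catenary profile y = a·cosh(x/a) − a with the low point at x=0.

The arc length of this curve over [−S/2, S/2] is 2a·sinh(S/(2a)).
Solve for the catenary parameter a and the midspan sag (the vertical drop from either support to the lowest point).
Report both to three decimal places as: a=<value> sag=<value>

seed: a₀ = √(S³/(24(L−S))) = √(147.351³/(24·48.235)) = 52.570592
iter 1: u=1.401458  f(a)=+4.965e+00  f'(a)=-2.222e+00  a ← 52.570592 − (+4.965e+00/-2.222e+00) = 54.805166
iter 2: u=1.344317  f(a)=+3.341e-01  f'(a)=-1.932e+00  a ← 54.805166 − (+3.341e-01/-1.932e+00) = 54.978100
iter 3: u=1.340088  f(a)=+1.754e-03  f'(a)=-1.912e+00  a ← 54.978100 − (+1.754e-03/-1.912e+00) = 54.979018
iter 4: u=1.340066  f(a)=+4.893e-08  f'(a)=-1.912e+00  a ← 54.979018 − (+4.893e-08/-1.912e+00) = 54.979018
iter 5: u=1.340066  f(a)=+2.842e-14  f'(a)=-1.912e+00  a ← 54.979018 − (+2.842e-14/-1.912e+00) = 54.979018
converged: |Δa| < 1e-12 after 5 iterations
sag = a·(cosh(S/(2a)) − 1) = 54.979018·(cosh(1.340066) − 1) = 57.209053
T_max/T_min = cosh(S/(2a)) = 2.040562

a=54.979 sag=57.209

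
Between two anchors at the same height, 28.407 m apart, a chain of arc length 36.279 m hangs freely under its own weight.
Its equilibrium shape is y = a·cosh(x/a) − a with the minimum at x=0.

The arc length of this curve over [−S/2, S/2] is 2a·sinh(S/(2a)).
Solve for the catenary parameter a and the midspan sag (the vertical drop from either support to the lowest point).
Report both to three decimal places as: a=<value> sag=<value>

seed: a₀ = √(S³/(24(L−S))) = √(28.407³/(24·7.872)) = 11.015137
iter 1: u=1.289453  f(a)=+6.809e-01  f'(a)=-1.682e+00  a ← 11.015137 − (+6.809e-01/-1.682e+00) = 11.420100
iter 2: u=1.243728  f(a)=+3.935e-02  f'(a)=-1.492e+00  a ← 11.420100 − (+3.935e-02/-1.492e+00) = 11.446472
iter 3: u=1.240863  f(a)=+1.493e-04  f'(a)=-1.481e+00  a ← 11.446472 − (+1.493e-04/-1.481e+00) = 11.446572
iter 4: u=1.240852  f(a)=+2.166e-09  f'(a)=-1.481e+00  a ← 11.446572 − (+2.166e-09/-1.481e+00) = 11.446572
iter 5: u=1.240852  f(a)=+0.000e+00  f'(a)=-1.481e+00  a ← 11.446572 − (+0.000e+00/-1.481e+00) = 11.446572
converged: |Δa| < 1e-12 after 5 iterations
sag = a·(cosh(S/(2a)) − 1) = 11.446572·(cosh(1.240852) − 1) = 10.002565
T_max/T_min = cosh(S/(2a)) = 1.873848

a=11.447 sag=10.003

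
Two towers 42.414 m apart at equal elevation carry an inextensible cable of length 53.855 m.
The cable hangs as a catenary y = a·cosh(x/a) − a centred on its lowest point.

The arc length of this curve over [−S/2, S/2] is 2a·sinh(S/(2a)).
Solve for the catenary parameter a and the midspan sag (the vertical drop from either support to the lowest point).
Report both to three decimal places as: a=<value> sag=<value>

a=17.306 sag=14.703

seed: a₀ = √(S³/(24(L−S))) = √(42.414³/(24·11.441)) = 16.669641
iter 1: u=1.272193  f(a)=+9.623e-01  f'(a)=-1.608e+00  a ← 16.669641 − (+9.623e-01/-1.608e+00) = 17.268084
iter 2: u=1.228104  f(a)=+5.425e-02  f'(a)=-1.431e+00  a ← 17.268084 − (+5.425e-02/-1.431e+00) = 17.305984
iter 3: u=1.225414  f(a)=+1.952e-04  f'(a)=-1.421e+00  a ← 17.305984 − (+1.952e-04/-1.421e+00) = 17.306121
iter 4: u=1.225405  f(a)=+2.547e-09  f'(a)=-1.421e+00  a ← 17.306121 − (+2.547e-09/-1.421e+00) = 17.306121
iter 5: u=1.225405  f(a)=+1.421e-14  f'(a)=-1.421e+00  a ← 17.306121 − (+1.421e-14/-1.421e+00) = 17.306121
converged: |Δa| < 1e-12 after 5 iterations
sag = a·(cosh(S/(2a)) − 1) = 17.306121·(cosh(1.225405) − 1) = 14.703129
T_max/T_min = cosh(S/(2a)) = 1.849591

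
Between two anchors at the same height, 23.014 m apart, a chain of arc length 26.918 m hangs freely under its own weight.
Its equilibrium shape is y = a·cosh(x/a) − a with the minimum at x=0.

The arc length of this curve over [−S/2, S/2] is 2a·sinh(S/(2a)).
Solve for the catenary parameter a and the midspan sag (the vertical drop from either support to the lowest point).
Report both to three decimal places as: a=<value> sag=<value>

a=11.685 sag=6.139

seed: a₀ = √(S³/(24(L−S))) = √(23.014³/(24·3.904)) = 11.405850
iter 1: u=1.008868  f(a)=+2.036e-01  f'(a)=-7.568e-01  a ← 11.405850 − (+2.036e-01/-7.568e-01) = 11.674819
iter 2: u=0.985626  f(a)=+7.423e-03  f'(a)=-7.025e-01  a ← 11.674819 − (+7.423e-03/-7.025e-01) = 11.685385
iter 3: u=0.984734  f(a)=+1.070e-05  f'(a)=-7.005e-01  a ← 11.685385 − (+1.070e-05/-7.005e-01) = 11.685401
iter 4: u=0.984733  f(a)=+2.229e-11  f'(a)=-7.005e-01  a ← 11.685401 − (+2.229e-11/-7.005e-01) = 11.685401
iter 5: u=0.984733  f(a)=+0.000e+00  f'(a)=-7.005e-01  a ← 11.685401 − (+0.000e+00/-7.005e-01) = 11.685401
converged: |Δa| < 1e-12 after 5 iterations
sag = a·(cosh(S/(2a)) − 1) = 11.685401·(cosh(0.984733) − 1) = 6.138552
T_max/T_min = cosh(S/(2a)) = 1.525318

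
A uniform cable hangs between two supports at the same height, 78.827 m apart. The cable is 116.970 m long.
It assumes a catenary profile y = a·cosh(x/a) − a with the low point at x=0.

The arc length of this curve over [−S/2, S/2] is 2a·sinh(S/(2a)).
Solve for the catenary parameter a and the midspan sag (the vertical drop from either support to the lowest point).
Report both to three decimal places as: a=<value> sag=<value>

a=24.653 sag=38.816

seed: a₀ = √(S³/(24(L−S))) = √(78.827³/(24·38.143)) = 23.131269
iter 1: u=1.703906  f(a)=+5.936e+00  f'(a)=-4.360e+00  a ← 23.131269 − (+5.936e+00/-4.360e+00) = 24.492570
iter 2: u=1.609202  f(a)=+5.643e-01  f'(a)=-3.567e+00  a ← 24.492570 − (+5.643e-01/-3.567e+00) = 24.650768
iter 3: u=1.598875  f(a)=+6.285e-03  f'(a)=-3.488e+00  a ← 24.650768 − (+6.285e-03/-3.488e+00) = 24.652569
iter 4: u=1.598758  f(a)=+7.986e-07  f'(a)=-3.487e+00  a ← 24.652569 − (+7.986e-07/-3.487e+00) = 24.652569
iter 5: u=1.598758  f(a)=+1.421e-14  f'(a)=-3.487e+00  a ← 24.652569 − (+1.421e-14/-3.487e+00) = 24.652569
converged: |Δa| < 1e-12 after 5 iterations
sag = a·(cosh(S/(2a)) − 1) = 24.652569·(cosh(1.598758) − 1) = 38.815883
T_max/T_min = cosh(S/(2a)) = 2.574517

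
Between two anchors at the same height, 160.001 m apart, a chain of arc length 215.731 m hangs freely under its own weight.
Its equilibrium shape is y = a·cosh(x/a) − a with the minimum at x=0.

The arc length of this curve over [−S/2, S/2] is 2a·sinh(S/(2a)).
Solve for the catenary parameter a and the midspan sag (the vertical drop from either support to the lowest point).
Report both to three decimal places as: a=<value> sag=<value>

a=58.026 sag=64.457

seed: a₀ = √(S³/(24(L−S))) = √(160.001³/(24·55.730)) = 55.339331
iter 1: u=1.445635  f(a)=+6.122e+00  f'(a)=-2.468e+00  a ← 55.339331 − (+6.122e+00/-2.468e+00) = 57.820073
iter 2: u=1.383611  f(a)=+4.357e-01  f'(a)=-2.128e+00  a ← 57.820073 − (+4.357e-01/-2.128e+00) = 58.024837
iter 3: u=1.378729  f(a)=+2.581e-03  f'(a)=-2.103e+00  a ← 58.024837 − (+2.581e-03/-2.103e+00) = 58.026064
iter 4: u=1.378699  f(a)=+9.176e-08  f'(a)=-2.103e+00  a ← 58.026064 − (+9.176e-08/-2.103e+00) = 58.026064
iter 5: u=1.378699  f(a)=+5.684e-14  f'(a)=-2.103e+00  a ← 58.026064 − (+5.684e-14/-2.103e+00) = 58.026064
converged: |Δa| < 1e-12 after 5 iterations
sag = a·(cosh(S/(2a)) − 1) = 58.026064·(cosh(1.378699) − 1) = 64.456548
T_max/T_min = cosh(S/(2a)) = 2.110821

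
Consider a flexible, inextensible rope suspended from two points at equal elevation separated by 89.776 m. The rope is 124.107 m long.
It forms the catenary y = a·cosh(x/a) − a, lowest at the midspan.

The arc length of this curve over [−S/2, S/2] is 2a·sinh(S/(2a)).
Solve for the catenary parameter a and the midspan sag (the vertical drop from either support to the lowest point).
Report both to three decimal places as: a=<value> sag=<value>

a=31.203 sag=38.254

seed: a₀ = √(S³/(24(L−S))) = √(89.776³/(24·34.331)) = 29.634085
iter 1: u=1.514742  f(a)=+4.161e+00  f'(a)=-2.894e+00  a ← 29.634085 − (+4.161e+00/-2.894e+00) = 31.071741
iter 2: u=1.444657  f(a)=+3.219e-01  f'(a)=-2.462e+00  a ← 31.071741 − (+3.219e-01/-2.462e+00) = 31.202503
iter 3: u=1.438603  f(a)=+2.285e-03  f'(a)=-2.427e+00  a ← 31.202503 − (+2.285e-03/-2.427e+00) = 31.203444
iter 4: u=1.438559  f(a)=+1.169e-07  f'(a)=-2.427e+00  a ← 31.203444 − (+1.169e-07/-2.427e+00) = 31.203444
iter 5: u=1.438559  f(a)=+0.000e+00  f'(a)=-2.427e+00  a ← 31.203444 − (+0.000e+00/-2.427e+00) = 31.203444
converged: |Δa| < 1e-12 after 5 iterations
sag = a·(cosh(S/(2a)) − 1) = 31.203444·(cosh(1.438559) − 1) = 38.253678
T_max/T_min = cosh(S/(2a)) = 2.225944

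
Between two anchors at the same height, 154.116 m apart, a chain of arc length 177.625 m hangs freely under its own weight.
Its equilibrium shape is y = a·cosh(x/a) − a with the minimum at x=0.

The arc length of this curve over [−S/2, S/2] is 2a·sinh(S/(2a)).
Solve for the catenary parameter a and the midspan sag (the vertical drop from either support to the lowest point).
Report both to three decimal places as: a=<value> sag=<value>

seed: a₀ = √(S³/(24(L−S))) = √(154.116³/(24·23.509)) = 80.546912
iter 1: u=0.956685  f(a)=+1.100e+00  f'(a)=-6.389e-01  a ← 80.546912 − (+1.100e+00/-6.389e-01) = 82.267849
iter 2: u=0.936672  f(a)=+3.623e-02  f'(a)=-5.975e-01  a ← 82.267849 − (+3.623e-02/-5.975e-01) = 82.328485
iter 3: u=0.935982  f(a)=+4.229e-05  f'(a)=-5.961e-01  a ← 82.328485 − (+4.229e-05/-5.961e-01) = 82.328556
iter 4: u=0.935981  f(a)=+5.778e-11  f'(a)=-5.961e-01  a ← 82.328556 − (+5.778e-11/-5.961e-01) = 82.328556
iter 5: u=0.935981  f(a)=+2.842e-14  f'(a)=-5.961e-01  a ← 82.328556 − (+2.842e-14/-5.961e-01) = 82.328556
converged: |Δa| < 1e-12 after 5 iterations
sag = a·(cosh(S/(2a)) − 1) = 82.328556·(cosh(0.935981) − 1) = 38.773266
T_max/T_min = cosh(S/(2a)) = 1.470958

a=82.329 sag=38.773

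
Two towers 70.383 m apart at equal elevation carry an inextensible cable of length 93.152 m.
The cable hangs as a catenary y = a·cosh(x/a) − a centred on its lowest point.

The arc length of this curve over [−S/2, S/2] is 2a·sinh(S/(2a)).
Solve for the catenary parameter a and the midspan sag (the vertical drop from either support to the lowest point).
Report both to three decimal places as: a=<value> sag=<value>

a=26.404 sag=27.136

seed: a₀ = √(S³/(24(L−S))) = √(70.383³/(24·22.769)) = 25.259460
iter 1: u=1.393201  f(a)=+2.315e+00  f'(a)=-2.178e+00  a ← 25.259460 − (+2.315e+00/-2.178e+00) = 26.322264
iter 2: u=1.336948  f(a)=+1.541e-01  f'(a)=-1.897e+00  a ← 26.322264 − (+1.541e-01/-1.897e+00) = 26.403512
iter 3: u=1.332834  f(a)=+7.908e-04  f'(a)=-1.877e+00  a ← 26.403512 − (+7.908e-04/-1.877e+00) = 26.403934
iter 4: u=1.332813  f(a)=+2.106e-08  f'(a)=-1.877e+00  a ← 26.403934 − (+2.106e-08/-1.877e+00) = 26.403934
iter 5: u=1.332813  f(a)=+1.421e-14  f'(a)=-1.877e+00  a ← 26.403934 − (+1.421e-14/-1.877e+00) = 26.403934
converged: |Δa| < 1e-12 after 5 iterations
sag = a·(cosh(S/(2a)) − 1) = 26.403934·(cosh(1.332813) − 1) = 27.135692
T_max/T_min = cosh(S/(2a)) = 2.027714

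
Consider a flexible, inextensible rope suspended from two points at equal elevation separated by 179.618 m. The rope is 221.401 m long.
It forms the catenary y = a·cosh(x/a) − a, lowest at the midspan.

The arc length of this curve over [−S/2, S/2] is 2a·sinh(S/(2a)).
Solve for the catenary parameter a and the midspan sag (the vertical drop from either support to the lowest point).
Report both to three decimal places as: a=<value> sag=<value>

a=78.540 sag=57.192

seed: a₀ = √(S³/(24(L−S))) = √(179.618³/(24·41.783)) = 76.018510
iter 1: u=1.181410  f(a)=+3.015e+00  f'(a)=-1.261e+00  a ← 76.018510 − (+3.015e+00/-1.261e+00) = 78.410049
iter 2: u=1.145376  f(a)=+1.481e-01  f'(a)=-1.139e+00  a ← 78.410049 − (+1.481e-01/-1.139e+00) = 78.540033
iter 3: u=1.143481  f(a)=+3.984e-04  f'(a)=-1.133e+00  a ← 78.540033 − (+3.984e-04/-1.133e+00) = 78.540385
iter 4: u=1.143475  f(a)=+2.900e-09  f'(a)=-1.133e+00  a ← 78.540385 − (+2.900e-09/-1.133e+00) = 78.540385
iter 5: u=1.143475  f(a)=-2.842e-14  f'(a)=-1.133e+00  a ← 78.540385 − (-2.842e-14/-1.133e+00) = 78.540385
converged: |Δa| < 1e-12 after 5 iterations
sag = a·(cosh(S/(2a)) − 1) = 78.540385·(cosh(1.143475) − 1) = 57.191678
T_max/T_min = cosh(S/(2a)) = 1.728182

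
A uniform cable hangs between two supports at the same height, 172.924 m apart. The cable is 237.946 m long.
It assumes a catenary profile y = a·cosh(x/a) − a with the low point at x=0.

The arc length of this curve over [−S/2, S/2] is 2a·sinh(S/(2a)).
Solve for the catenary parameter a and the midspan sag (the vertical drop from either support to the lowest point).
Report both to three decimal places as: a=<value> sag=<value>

seed: a₀ = √(S³/(24(L−S))) = √(172.924³/(24·65.022)) = 57.563491
iter 1: u=1.502028  f(a)=+7.741e+00  f'(a)=-2.812e+00  a ← 57.563491 − (+7.741e+00/-2.812e+00) = 60.316811
iter 2: u=1.433464  f(a)=+5.901e-01  f'(a)=-2.398e+00  a ← 60.316811 − (+5.901e-01/-2.398e+00) = 60.562887
iter 3: u=1.427640  f(a)=+4.054e-03  f'(a)=-2.365e+00  a ← 60.562887 − (+4.054e-03/-2.365e+00) = 60.564601
iter 4: u=1.427600  f(a)=+1.942e-07  f'(a)=-2.365e+00  a ← 60.564601 − (+1.942e-07/-2.365e+00) = 60.564601
iter 5: u=1.427600  f(a)=+0.000e+00  f'(a)=-2.365e+00  a ← 60.564601 − (+0.000e+00/-2.365e+00) = 60.564601
converged: |Δa| < 1e-12 after 5 iterations
sag = a·(cosh(S/(2a)) − 1) = 60.564601·(cosh(1.427600) − 1) = 72.936881
T_max/T_min = cosh(S/(2a)) = 2.204282

a=60.565 sag=72.937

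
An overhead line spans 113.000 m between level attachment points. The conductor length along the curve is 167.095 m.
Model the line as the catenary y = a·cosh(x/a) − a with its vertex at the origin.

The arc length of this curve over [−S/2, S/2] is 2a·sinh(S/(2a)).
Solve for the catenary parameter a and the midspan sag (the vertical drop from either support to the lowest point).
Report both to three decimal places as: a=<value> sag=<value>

seed: a₀ = √(S³/(24(L−S))) = √(113.000³/(24·54.095)) = 33.337535
iter 1: u=1.694786  f(a)=+8.322e+00  f'(a)=-4.278e+00  a ← 33.337535 − (+8.322e+00/-4.278e+00) = 35.282673
iter 2: u=1.601353  f(a)=+7.839e-01  f'(a)=-3.507e+00  a ← 35.282673 − (+7.839e-01/-3.507e+00) = 35.506205
iter 3: u=1.591271  f(a)=+8.554e-03  f'(a)=-3.431e+00  a ← 35.506205 − (+8.554e-03/-3.431e+00) = 35.508699
iter 4: u=1.591159  f(a)=+1.043e-06  f'(a)=-3.430e+00  a ← 35.508699 − (+1.043e-06/-3.430e+00) = 35.508699
iter 5: u=1.591159  f(a)=+2.842e-14  f'(a)=-3.430e+00  a ← 35.508699 − (+2.842e-14/-3.430e+00) = 35.508699
converged: |Δa| < 1e-12 after 5 iterations
sag = a·(cosh(S/(2a)) − 1) = 35.508699·(cosh(1.591159) − 1) = 55.271544
T_max/T_min = cosh(S/(2a)) = 2.556563

a=35.509 sag=55.272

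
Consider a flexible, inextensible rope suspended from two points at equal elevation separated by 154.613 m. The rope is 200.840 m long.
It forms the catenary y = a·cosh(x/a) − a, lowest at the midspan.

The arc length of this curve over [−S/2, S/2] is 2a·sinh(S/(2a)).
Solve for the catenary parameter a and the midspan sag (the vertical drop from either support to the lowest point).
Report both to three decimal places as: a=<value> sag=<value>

a=60.147 sag=56.908

seed: a₀ = √(S³/(24(L−S))) = √(154.613³/(24·46.227)) = 57.718566
iter 1: u=1.339370  f(a)=+4.328e+00  f'(a)=-1.908e+00  a ← 57.718566 − (+4.328e+00/-1.908e+00) = 59.986652
iter 2: u=1.288728  f(a)=+2.682e-01  f'(a)=-1.678e+00  a ← 59.986652 − (+2.682e-01/-1.678e+00) = 60.146439
iter 3: u=1.285305  f(a)=+1.180e-03  f'(a)=-1.664e+00  a ← 60.146439 − (+1.180e-03/-1.664e+00) = 60.147148
iter 4: u=1.285290  f(a)=+2.308e-08  f'(a)=-1.664e+00  a ← 60.147148 − (+2.308e-08/-1.664e+00) = 60.147148
iter 5: u=1.285290  f(a)=+0.000e+00  f'(a)=-1.664e+00  a ← 60.147148 − (+0.000e+00/-1.664e+00) = 60.147148
converged: |Δa| < 1e-12 after 5 iterations
sag = a·(cosh(S/(2a)) − 1) = 60.147148·(cosh(1.285290) − 1) = 56.907778
T_max/T_min = cosh(S/(2a)) = 1.946143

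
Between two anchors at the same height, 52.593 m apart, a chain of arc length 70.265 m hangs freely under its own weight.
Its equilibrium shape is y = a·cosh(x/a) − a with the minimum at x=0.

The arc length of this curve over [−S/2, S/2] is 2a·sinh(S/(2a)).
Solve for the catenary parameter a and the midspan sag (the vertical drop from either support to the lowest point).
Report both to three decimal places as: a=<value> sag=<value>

seed: a₀ = √(S³/(24(L−S))) = √(52.593³/(24·17.672)) = 18.520105
iter 1: u=1.419889  f(a)=+1.869e+00  f'(a)=-2.322e+00  a ← 18.520105 − (+1.869e+00/-2.322e+00) = 19.325197
iter 2: u=1.360736  f(a)=+1.288e-01  f'(a)=-2.012e+00  a ← 19.325197 − (+1.288e-01/-2.012e+00) = 19.389216
iter 3: u=1.356244  f(a)=+7.116e-04  f'(a)=-1.990e+00  a ← 19.389216 − (+7.116e-04/-1.990e+00) = 19.389574
iter 4: u=1.356219  f(a)=+2.198e-08  f'(a)=-1.990e+00  a ← 19.389574 − (+2.198e-08/-1.990e+00) = 19.389574
iter 5: u=1.356219  f(a)=+1.421e-14  f'(a)=-1.990e+00  a ← 19.389574 − (+1.421e-14/-1.990e+00) = 19.389574
converged: |Δa| < 1e-12 after 5 iterations
sag = a·(cosh(S/(2a)) − 1) = 19.389574·(cosh(1.356219) − 1) = 20.738323
T_max/T_min = cosh(S/(2a)) = 2.069561

a=19.390 sag=20.738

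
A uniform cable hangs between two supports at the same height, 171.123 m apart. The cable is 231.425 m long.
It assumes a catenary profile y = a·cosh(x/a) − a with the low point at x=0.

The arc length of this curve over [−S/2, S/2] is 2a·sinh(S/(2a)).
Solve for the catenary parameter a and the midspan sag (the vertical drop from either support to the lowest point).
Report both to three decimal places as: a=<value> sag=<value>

seed: a₀ = √(S³/(24(L−S))) = √(171.123³/(24·60.302)) = 58.842498
iter 1: u=1.454077  f(a)=+6.705e+00  f'(a)=-2.517e+00  a ← 58.842498 − (+6.705e+00/-2.517e+00) = 61.506572
iter 2: u=1.391095  f(a)=+4.823e-01  f'(a)=-2.167e+00  a ← 61.506572 − (+4.823e-01/-2.167e+00) = 61.729144
iter 3: u=1.386079  f(a)=+2.922e-03  f'(a)=-2.141e+00  a ← 61.729144 − (+2.922e-03/-2.141e+00) = 61.730509
iter 4: u=1.386049  f(a)=+1.087e-07  f'(a)=-2.140e+00  a ← 61.730509 − (+1.087e-07/-2.140e+00) = 61.730509
iter 5: u=1.386049  f(a)=+0.000e+00  f'(a)=-2.140e+00  a ← 61.730509 − (+0.000e+00/-2.140e+00) = 61.730509
converged: |Δa| < 1e-12 after 5 iterations
sag = a·(cosh(S/(2a)) − 1) = 61.730509·(cosh(1.386049) − 1) = 69.418408
T_max/T_min = cosh(S/(2a)) = 2.124540

a=61.731 sag=69.418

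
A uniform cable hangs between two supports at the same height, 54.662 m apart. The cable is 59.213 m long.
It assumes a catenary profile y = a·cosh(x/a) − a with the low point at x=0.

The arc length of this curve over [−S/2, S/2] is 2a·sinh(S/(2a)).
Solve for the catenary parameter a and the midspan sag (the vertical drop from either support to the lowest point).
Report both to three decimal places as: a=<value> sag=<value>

a=39.143 sag=9.936

seed: a₀ = √(S³/(24(L−S))) = √(54.662³/(24·4.551)) = 38.669561
iter 1: u=0.706783  f(a)=+1.150e-01  f'(a)=-2.473e-01  a ← 38.669561 − (+1.150e-01/-2.473e-01) = 39.134622
iter 2: u=0.698384  f(a)=+2.108e-03  f'(a)=-2.384e-01  a ← 39.134622 − (+2.108e-03/-2.384e-01) = 39.143466
iter 3: u=0.698226  f(a)=+7.373e-07  f'(a)=-2.382e-01  a ← 39.143466 − (+7.373e-07/-2.382e-01) = 39.143469
iter 4: u=0.698226  f(a)=+9.237e-14  f'(a)=-2.382e-01  a ← 39.143469 − (+9.237e-14/-2.382e-01) = 39.143469
converged: |Δa| < 1e-12 after 4 iterations
sag = a·(cosh(S/(2a)) − 1) = 39.143469·(cosh(0.698226) − 1) = 9.935610
T_max/T_min = cosh(S/(2a)) = 1.253825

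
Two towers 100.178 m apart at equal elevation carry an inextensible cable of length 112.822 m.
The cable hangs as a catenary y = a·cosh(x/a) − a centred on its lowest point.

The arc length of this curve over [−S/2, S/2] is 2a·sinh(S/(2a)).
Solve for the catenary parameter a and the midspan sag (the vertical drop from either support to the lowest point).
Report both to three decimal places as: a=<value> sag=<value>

a=58.618 sag=22.735

seed: a₀ = √(S³/(24(L−S))) = √(100.178³/(24·12.644)) = 57.558660
iter 1: u=0.870225  f(a)=+4.875e-01  f'(a)=-4.735e-01  a ← 57.558660 − (+4.875e-01/-4.735e-01) = 58.588134
iter 2: u=0.854934  f(a)=+1.339e-02  f'(a)=-4.478e-01  a ← 58.588134 − (+1.339e-02/-4.478e-01) = 58.618024
iter 3: u=0.854498  f(a)=+1.073e-05  f'(a)=-4.471e-01  a ← 58.618024 − (+1.073e-05/-4.471e-01) = 58.618048
iter 4: u=0.854498  f(a)=+6.892e-12  f'(a)=-4.471e-01  a ← 58.618048 − (+6.892e-12/-4.471e-01) = 58.618048
converged: |Δa| < 1e-12 after 4 iterations
sag = a·(cosh(S/(2a)) − 1) = 58.618048·(cosh(0.854498) − 1) = 22.734742
T_max/T_min = cosh(S/(2a)) = 1.387845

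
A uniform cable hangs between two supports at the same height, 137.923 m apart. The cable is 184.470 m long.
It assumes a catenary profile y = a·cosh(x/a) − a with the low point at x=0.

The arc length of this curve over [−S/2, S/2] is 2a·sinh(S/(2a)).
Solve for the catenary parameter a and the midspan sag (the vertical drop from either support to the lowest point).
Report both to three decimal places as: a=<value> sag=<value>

seed: a₀ = √(S³/(24(L−S))) = √(137.923³/(24·46.547)) = 48.462250
iter 1: u=1.422994  f(a)=+4.946e+00  f'(a)=-2.339e+00  a ← 48.462250 − (+4.946e+00/-2.339e+00) = 50.576867
iter 2: u=1.363499  f(a)=+3.422e-01  f'(a)=-2.026e+00  a ← 50.576867 − (+3.422e-01/-2.026e+00) = 50.745781
iter 3: u=1.358960  f(a)=+1.907e-03  f'(a)=-2.003e+00  a ← 50.745781 − (+1.907e-03/-2.003e+00) = 50.746733
iter 4: u=1.358935  f(a)=+5.991e-08  f'(a)=-2.003e+00  a ← 50.746733 − (+5.991e-08/-2.003e+00) = 50.746733
iter 5: u=1.358935  f(a)=+2.842e-14  f'(a)=-2.003e+00  a ← 50.746733 − (+2.842e-14/-2.003e+00) = 50.746733
converged: |Δa| < 1e-12 after 5 iterations
sag = a·(cosh(S/(2a)) − 1) = 50.746733·(cosh(1.358935) − 1) = 54.526845
T_max/T_min = cosh(S/(2a)) = 2.074490

a=50.747 sag=54.527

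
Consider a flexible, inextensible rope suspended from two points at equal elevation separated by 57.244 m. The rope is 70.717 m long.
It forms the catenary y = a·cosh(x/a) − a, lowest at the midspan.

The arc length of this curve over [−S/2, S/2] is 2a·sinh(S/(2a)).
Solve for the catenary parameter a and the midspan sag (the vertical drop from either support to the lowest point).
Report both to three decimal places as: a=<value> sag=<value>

a=24.894 sag=18.349

seed: a₀ = √(S³/(24(L−S))) = √(57.244³/(24·13.473)) = 24.085584
iter 1: u=1.188346  f(a)=+9.839e-01  f'(a)=-1.285e+00  a ← 24.085584 − (+9.839e-01/-1.285e+00) = 24.851329
iter 2: u=1.151729  f(a)=+4.887e-02  f'(a)=-1.160e+00  a ← 24.851329 − (+4.887e-02/-1.160e+00) = 24.893454
iter 3: u=1.149780  f(a)=+1.345e-04  f'(a)=-1.154e+00  a ← 24.893454 − (+1.345e-04/-1.154e+00) = 24.893570
iter 4: u=1.149775  f(a)=+1.025e-09  f'(a)=-1.154e+00  a ← 24.893570 − (+1.025e-09/-1.154e+00) = 24.893570
iter 5: u=1.149775  f(a)=+0.000e+00  f'(a)=-1.154e+00  a ← 24.893570 − (+0.000e+00/-1.154e+00) = 24.893570
converged: |Δa| < 1e-12 after 5 iterations
sag = a·(cosh(S/(2a)) − 1) = 24.893570·(cosh(1.149775) − 1) = 18.348925
T_max/T_min = cosh(S/(2a)) = 1.737095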